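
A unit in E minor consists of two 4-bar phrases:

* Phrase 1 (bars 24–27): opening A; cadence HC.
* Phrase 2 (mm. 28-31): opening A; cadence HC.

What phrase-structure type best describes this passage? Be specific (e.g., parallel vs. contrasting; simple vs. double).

Both phrases have the same opening (A) and the same cadence (half cadence): the second is a restatement, not a consequent, so this is a repeated phrase rather than a period.

repeated phrase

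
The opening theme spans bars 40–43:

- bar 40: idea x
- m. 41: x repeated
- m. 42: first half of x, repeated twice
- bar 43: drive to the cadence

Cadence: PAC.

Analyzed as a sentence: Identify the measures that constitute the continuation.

measures 42–43

After the presentation (bars 40–41), the continuation covers the fragmentation through the cadence: mm. 42–43.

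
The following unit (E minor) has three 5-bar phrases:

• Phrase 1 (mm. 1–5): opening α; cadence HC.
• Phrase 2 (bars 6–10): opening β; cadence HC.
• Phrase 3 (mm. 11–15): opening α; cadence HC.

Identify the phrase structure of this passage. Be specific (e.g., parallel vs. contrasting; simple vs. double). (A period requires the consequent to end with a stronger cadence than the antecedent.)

phrase group

The final phrase closes with a half cadence, which is not stronger than the preceding half cadence; the 3 phrases lack an overall antecedent–consequent design and so form a phrase group.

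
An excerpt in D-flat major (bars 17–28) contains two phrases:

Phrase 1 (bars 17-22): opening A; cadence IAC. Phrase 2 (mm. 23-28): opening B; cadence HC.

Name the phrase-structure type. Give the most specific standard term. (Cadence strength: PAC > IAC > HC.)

The second phrase closes with a half cadence, which is not stronger than the first phrase's imperfect authentic cadence; without a weak→strong cadential pair there is no antecedent–consequent relationship, so this is a phrase group rather than a period.

phrase group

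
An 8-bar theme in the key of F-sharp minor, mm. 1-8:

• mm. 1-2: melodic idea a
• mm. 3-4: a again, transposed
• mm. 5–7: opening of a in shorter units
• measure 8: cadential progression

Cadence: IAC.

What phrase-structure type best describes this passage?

Basic idea (measures 1–2) + its repetition (measures 3-4) form the presentation; fragmentation and cadence (mm. 5–8) form the continuation — the 8-bar whole is a sentence.

sentence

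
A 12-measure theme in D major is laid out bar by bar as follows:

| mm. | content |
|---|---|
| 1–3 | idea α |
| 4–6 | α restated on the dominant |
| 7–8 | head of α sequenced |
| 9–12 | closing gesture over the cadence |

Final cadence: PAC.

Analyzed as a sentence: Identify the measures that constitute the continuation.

After the presentation (measures 1–6), the continuation covers the fragmentation through the cadence: mm. 7–12.

measures 7–12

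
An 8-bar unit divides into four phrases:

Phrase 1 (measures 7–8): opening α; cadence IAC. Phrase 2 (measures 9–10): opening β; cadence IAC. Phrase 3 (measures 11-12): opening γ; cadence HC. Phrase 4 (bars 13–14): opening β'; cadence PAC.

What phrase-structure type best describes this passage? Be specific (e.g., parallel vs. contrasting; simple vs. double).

Four phrases in two halves: the first half (mm. 7–10) ends with an imperfect authentic cadence, the second (measures 11–14) with a perfect authentic cadence — a large antecedent–consequent pair, i.e. a double period.
Phrase 3 begins with different material from phrase 1, making it contrasting.

contrasting double period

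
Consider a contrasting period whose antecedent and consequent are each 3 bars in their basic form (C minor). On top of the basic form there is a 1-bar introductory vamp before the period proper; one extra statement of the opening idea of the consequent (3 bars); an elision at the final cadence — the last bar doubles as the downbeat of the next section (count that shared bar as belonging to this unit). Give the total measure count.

10 measures

Basic contrasting period: 3 + 3 = 6 bars.
6 (basic form) + 1 (introduction) + 3 (extra statement) = 10.
The elision shares a bar with the next section but does not change this unit's count.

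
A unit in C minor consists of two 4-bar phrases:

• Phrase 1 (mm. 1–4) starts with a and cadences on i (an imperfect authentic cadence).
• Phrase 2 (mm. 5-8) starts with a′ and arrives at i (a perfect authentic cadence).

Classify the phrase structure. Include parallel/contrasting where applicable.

parallel period

Phrase 1 ends with an imperfect authentic cadence (weaker) and phrase 2 with a perfect authentic cadence (stronger): antecedent + consequent = a period.
The two phrases open with the same material (a / a′), so the period is parallel.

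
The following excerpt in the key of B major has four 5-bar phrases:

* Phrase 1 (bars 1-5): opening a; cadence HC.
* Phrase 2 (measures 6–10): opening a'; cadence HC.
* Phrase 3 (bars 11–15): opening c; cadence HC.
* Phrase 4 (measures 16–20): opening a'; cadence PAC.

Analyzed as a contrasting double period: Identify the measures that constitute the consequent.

measures 11–20

In a double period the four phrases pair into a large antecedent (phrases 1–2, ending half cadence) and a large consequent (phrases 3–4, ending perfect authentic cadence). The consequent spans mm. 11–20.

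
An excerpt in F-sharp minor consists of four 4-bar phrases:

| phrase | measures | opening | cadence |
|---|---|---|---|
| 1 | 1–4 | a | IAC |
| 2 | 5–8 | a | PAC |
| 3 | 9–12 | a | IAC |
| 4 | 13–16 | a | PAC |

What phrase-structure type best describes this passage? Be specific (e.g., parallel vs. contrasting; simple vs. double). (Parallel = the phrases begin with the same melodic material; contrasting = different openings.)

The cadence pattern IAC–PAC–IAC–PAC is weak–strong twice, and phrases 3–4 restate phrases 1–2: a period heard twice, not a double period (which would end weakly at phrase 2).

repeated period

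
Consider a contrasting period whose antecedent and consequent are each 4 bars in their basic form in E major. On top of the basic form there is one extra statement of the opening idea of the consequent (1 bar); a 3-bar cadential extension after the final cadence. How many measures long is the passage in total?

Basic contrasting period: 4 + 4 = 8 bars.
8 (basic form) + 1 (extra statement) + 3 (cadential extension) = 12.

12 measures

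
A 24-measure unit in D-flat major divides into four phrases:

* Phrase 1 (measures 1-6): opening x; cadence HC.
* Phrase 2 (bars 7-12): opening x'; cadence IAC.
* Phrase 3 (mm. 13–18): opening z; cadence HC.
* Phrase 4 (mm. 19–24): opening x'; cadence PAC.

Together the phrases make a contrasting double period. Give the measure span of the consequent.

In a double period the first pair of phrases (ending imperfect authentic cadence) is the large antecedent and the second pair (ending perfect authentic cadence) is the large consequent; the consequent is measures 13–24.

measures 13–24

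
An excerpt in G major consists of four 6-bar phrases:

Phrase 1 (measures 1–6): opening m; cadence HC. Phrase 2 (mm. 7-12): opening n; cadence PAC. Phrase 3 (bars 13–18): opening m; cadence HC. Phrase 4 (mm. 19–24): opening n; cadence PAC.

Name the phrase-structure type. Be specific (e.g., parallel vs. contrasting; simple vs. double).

repeated period

The cadence pattern HC–PAC–HC–PAC is weak–strong twice, and phrases 3–4 restate phrases 1–2: a period heard twice, not a double period (which would end weakly at phrase 2).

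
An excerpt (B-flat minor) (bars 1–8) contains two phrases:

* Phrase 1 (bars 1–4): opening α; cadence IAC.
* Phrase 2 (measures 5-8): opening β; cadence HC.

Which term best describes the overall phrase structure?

The second phrase closes with a half cadence, which is not stronger than the first phrase's imperfect authentic cadence; without a weak→strong cadential pair there is no antecedent–consequent relationship, so this is a phrase group rather than a period.

phrase group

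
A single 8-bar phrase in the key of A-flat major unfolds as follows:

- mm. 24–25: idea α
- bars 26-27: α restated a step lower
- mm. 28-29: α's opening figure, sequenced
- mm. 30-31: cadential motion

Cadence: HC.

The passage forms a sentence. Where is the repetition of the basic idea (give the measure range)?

measures 26–27

The presentation of a sentence is the basic idea (mm. 24–25) plus its repetition (measures 26–27); the repetition of the basic idea is therefore measures 26–27.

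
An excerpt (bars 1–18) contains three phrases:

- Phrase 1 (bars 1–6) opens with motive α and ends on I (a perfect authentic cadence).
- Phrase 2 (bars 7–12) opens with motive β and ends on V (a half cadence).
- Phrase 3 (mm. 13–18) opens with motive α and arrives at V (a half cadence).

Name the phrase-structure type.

The final phrase closes with a half cadence, which is not stronger than the preceding half cadence; the 3 phrases lack an overall antecedent–consequent design and so form a phrase group.

phrase group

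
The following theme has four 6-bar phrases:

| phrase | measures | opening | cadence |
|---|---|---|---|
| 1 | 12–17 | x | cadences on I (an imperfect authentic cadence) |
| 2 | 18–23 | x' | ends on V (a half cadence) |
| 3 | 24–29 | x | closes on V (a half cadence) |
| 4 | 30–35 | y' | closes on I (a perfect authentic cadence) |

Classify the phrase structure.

parallel double period

Four phrases in two halves: the first half (measures 12–23) ends with a half cadence, the second (mm. 24–35) with a perfect authentic cadence — a large antecedent–consequent pair, i.e. a double period.
Phrase 3 begins with the same material as phrase 1, making it parallel.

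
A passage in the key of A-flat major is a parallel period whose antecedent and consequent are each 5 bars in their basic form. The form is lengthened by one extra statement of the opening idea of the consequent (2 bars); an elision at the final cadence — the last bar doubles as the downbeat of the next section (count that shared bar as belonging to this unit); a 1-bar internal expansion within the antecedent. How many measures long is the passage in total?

13 measures

Basic parallel period: 5 + 5 = 10 bars.
10 (basic form) + 2 (extra statement) + 1 (internal expansion) = 13.
The elision shares a bar with the next section but does not change this unit's count.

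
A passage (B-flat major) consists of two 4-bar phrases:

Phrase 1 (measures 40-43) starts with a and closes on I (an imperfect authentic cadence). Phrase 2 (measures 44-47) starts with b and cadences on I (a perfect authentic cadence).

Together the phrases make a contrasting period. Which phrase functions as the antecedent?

phrase 1

The phrase ending with the weaker cadence (imperfect authentic cadence) is the antecedent; the one ending more conclusively (perfect authentic cadence) is the consequent. The antecedent is phrase 1.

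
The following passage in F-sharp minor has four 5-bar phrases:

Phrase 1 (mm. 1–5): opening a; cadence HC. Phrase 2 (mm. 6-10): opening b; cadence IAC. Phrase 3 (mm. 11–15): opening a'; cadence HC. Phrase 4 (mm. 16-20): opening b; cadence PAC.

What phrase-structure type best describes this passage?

parallel double period

Four phrases in two halves: the first half (mm. 1-10) ends with an imperfect authentic cadence, the second (bars 11–20) with a perfect authentic cadence — a large antecedent–consequent pair, i.e. a double period.
Phrase 3 begins with the same material as phrase 1, making it parallel.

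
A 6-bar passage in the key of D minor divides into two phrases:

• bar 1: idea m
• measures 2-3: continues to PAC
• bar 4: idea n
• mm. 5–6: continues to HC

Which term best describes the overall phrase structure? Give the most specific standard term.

phrase group

The second phrase closes with a half cadence, which is not stronger than the first phrase's perfect authentic cadence; without a weak→strong cadential pair there is no antecedent–consequent relationship, so this is a phrase group rather than a period.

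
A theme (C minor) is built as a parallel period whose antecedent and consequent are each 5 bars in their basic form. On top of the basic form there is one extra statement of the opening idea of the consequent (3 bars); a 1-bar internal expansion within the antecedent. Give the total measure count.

Basic parallel period: 5 + 5 = 10 bars.
10 (basic form) + 3 (extra statement) + 1 (internal expansion) = 14.

14 measures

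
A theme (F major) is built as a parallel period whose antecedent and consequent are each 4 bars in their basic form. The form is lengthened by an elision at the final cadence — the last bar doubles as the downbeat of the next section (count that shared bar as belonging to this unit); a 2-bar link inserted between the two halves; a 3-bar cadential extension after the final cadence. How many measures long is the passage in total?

Basic parallel period: 4 + 4 = 8 bars.
8 (basic form) + 2 (link) + 3 (cadential extension) = 13.
The elision shares a bar with the next section but does not change this unit's count.

13 measures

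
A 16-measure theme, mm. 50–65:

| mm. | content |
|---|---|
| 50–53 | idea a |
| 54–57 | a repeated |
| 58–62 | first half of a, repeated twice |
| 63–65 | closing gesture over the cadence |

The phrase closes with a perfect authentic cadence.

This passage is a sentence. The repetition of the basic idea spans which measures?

The presentation of a sentence is the basic idea (bars 50–53) plus its repetition (mm. 54-57); the repetition of the basic idea is therefore mm. 54-57.

measures 54–57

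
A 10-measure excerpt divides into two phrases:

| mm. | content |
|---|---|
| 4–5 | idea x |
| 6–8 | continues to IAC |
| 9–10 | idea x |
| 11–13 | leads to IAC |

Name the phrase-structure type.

repeated phrase

Both phrases have the same opening (x) and the same cadence (imperfect authentic cadence): the second is a restatement, not a consequent, so this is a repeated phrase rather than a period.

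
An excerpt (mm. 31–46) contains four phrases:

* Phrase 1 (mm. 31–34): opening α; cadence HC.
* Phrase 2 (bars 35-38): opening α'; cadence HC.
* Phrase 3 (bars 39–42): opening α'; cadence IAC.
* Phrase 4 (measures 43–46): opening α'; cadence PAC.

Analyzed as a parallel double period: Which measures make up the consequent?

measures 39–46

In a double period the four phrases pair into a large antecedent (phrases 1–2, ending half cadence) and a large consequent (phrases 3–4, ending perfect authentic cadence). The consequent spans mm. 39-46.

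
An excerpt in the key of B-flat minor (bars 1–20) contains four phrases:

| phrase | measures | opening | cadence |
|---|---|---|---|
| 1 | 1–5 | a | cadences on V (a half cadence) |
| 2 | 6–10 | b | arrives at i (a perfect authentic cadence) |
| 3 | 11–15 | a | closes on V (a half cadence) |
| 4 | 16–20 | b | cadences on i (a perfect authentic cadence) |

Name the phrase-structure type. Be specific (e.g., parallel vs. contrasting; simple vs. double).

repeated period

The cadence pattern HC–PAC–HC–PAC is weak–strong twice, and phrases 3–4 restate phrases 1–2: a period heard twice, not a double period (which would end weakly at phrase 2).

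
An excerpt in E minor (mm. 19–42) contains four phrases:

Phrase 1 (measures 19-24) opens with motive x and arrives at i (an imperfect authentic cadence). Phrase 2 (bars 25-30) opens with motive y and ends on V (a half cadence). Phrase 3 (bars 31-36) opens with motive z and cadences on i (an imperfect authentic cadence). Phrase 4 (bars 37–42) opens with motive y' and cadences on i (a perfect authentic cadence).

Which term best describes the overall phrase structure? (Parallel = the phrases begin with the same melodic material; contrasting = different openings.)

Four phrases in two halves: the first half (mm. 19-30) ends with a half cadence, the second (mm. 31-42) with a perfect authentic cadence — a large antecedent–consequent pair, i.e. a double period.
Phrase 3 begins with different material from phrase 1, making it contrasting.

contrasting double period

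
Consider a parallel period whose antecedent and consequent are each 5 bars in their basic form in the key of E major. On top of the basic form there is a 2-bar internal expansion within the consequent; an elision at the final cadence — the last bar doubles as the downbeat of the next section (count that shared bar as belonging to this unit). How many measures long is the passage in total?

Basic parallel period: 5 + 5 = 10 bars.
10 (basic form) + 2 (internal expansion) = 12.
The elision shares a bar with the next section but does not change this unit's count.

12 measures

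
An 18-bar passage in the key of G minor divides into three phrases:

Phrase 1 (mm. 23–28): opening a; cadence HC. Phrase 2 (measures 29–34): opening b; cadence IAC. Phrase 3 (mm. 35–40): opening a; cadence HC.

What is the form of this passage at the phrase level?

The final phrase closes with a half cadence, which is not stronger than the preceding imperfect authentic cadence; the 3 phrases lack an overall antecedent–consequent design and so form a phrase group.

phrase group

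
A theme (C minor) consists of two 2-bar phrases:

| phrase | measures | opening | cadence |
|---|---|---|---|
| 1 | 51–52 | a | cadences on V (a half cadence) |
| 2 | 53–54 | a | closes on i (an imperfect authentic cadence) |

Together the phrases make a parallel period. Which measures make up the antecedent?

The phrase ending with the weaker cadence (half cadence) is the antecedent; the one ending more conclusively (imperfect authentic cadence) is the consequent. The antecedent is measures 51–52.

measures 51–52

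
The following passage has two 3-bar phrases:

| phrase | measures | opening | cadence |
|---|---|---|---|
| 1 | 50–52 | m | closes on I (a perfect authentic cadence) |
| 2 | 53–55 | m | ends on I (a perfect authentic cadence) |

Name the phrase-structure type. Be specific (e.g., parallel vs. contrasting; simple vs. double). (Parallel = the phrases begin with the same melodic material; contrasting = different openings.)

repeated phrase

Both phrases have the same opening (m) and the same cadence (perfect authentic cadence): the second is a restatement, not a consequent, so this is a repeated phrase rather than a period.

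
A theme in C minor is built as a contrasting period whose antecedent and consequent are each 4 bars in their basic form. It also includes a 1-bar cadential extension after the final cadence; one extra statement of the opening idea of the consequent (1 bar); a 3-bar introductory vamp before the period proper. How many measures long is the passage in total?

13 measures

Basic contrasting period: 4 + 4 = 8 bars.
8 (basic form) + 1 (cadential extension) + 1 (extra statement) + 3 (introduction) = 13.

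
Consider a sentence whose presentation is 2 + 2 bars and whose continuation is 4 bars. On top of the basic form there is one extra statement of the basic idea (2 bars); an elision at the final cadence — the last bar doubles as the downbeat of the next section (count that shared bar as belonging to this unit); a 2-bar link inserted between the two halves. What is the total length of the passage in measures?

Basic sentence: 2 + 2 + 4 = 8 bars.
8 (basic form) + 2 (extra statement) + 2 (link) = 12.
The elision shares a bar with the next section but does not change this unit's count.

12 measures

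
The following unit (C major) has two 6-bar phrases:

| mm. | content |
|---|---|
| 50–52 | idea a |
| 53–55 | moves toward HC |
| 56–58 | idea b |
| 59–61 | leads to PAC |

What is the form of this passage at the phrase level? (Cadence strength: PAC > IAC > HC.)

Phrase 1 ends with a half cadence (weaker) and phrase 2 with a perfect authentic cadence (stronger): antecedent + consequent = a period.
The two phrases open with different material (a / b), so the period is contrasting.

contrasting period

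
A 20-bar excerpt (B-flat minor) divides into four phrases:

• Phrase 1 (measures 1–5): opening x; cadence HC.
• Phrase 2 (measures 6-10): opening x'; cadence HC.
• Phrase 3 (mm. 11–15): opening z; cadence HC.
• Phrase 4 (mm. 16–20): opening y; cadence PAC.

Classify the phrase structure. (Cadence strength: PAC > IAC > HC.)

contrasting double period

Four phrases in two halves: the first half (mm. 1–10) ends with a half cadence, the second (bars 11–20) with a perfect authentic cadence — a large antecedent–consequent pair, i.e. a double period.
Phrase 3 begins with different material from phrase 1, making it contrasting.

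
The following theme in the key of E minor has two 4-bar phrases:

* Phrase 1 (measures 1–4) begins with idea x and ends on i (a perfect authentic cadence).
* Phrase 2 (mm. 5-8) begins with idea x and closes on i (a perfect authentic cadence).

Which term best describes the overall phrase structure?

repeated phrase

Both phrases have the same opening (x) and the same cadence (perfect authentic cadence): the second is a restatement, not a consequent, so this is a repeated phrase rather than a period.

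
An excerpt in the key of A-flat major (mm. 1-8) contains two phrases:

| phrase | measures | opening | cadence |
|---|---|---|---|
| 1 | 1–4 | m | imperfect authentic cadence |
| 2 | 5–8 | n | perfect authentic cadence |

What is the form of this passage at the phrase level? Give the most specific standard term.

Phrase 1 ends with an imperfect authentic cadence (weaker) and phrase 2 with a perfect authentic cadence (stronger): antecedent + consequent = a period.
The two phrases open with different material (m / n), so the period is contrasting.

contrasting period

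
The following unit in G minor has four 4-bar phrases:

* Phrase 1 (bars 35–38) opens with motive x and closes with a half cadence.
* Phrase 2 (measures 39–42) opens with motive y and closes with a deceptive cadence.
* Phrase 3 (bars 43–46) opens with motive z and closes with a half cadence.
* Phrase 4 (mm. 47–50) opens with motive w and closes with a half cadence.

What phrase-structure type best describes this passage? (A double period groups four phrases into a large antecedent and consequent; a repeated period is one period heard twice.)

Phrase 4 ends with a half cadence, no stronger than phrase 2's deceptive cadence, so the four phrases do not form a double period; nor do phrases 3–4 duplicate 1–2, so it is not a repeated period. With no phrase reaching a conclusive cadence, the passage is a phrase group.

phrase group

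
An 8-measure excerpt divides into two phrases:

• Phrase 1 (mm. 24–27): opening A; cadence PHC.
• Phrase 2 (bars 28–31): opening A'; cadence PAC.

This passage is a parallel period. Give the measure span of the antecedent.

The antecedent is the phrase ending with the weaker cadence (Phrygian half cadence, phrase 1) and the consequent the one ending more conclusively (perfect authentic cadence, phrase 2); the antecedent is measures 24-27.

measures 24–27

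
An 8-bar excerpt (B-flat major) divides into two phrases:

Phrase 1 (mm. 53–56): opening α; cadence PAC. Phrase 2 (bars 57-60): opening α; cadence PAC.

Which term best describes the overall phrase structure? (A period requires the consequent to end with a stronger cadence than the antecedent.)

repeated phrase

Both phrases have the same opening (α) and the same cadence (perfect authentic cadence): the second is a restatement, not a consequent, so this is a repeated phrase rather than a period.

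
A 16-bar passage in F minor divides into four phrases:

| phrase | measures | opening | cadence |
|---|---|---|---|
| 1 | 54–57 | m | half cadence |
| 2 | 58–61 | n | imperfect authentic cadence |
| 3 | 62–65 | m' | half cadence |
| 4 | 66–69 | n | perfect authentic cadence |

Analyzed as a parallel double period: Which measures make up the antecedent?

In a double period the four phrases pair into a large antecedent (phrases 1–2, ending imperfect authentic cadence) and a large consequent (phrases 3–4, ending perfect authentic cadence). The antecedent spans bars 54–61.

measures 54–61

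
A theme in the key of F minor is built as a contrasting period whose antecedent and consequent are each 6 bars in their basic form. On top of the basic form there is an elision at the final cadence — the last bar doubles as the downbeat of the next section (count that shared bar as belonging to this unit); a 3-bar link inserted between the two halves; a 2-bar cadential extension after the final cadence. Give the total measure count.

17 measures

Basic contrasting period: 6 + 6 = 12 bars.
12 (basic form) + 3 (link) + 2 (cadential extension) = 17.
The elision shares a bar with the next section but does not change this unit's count.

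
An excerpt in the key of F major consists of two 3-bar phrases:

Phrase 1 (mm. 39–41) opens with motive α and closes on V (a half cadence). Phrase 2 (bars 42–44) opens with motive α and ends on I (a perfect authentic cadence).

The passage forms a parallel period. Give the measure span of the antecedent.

The antecedent is the phrase ending with the weaker cadence (half cadence, phrase 1) and the consequent the one ending more conclusively (perfect authentic cadence, phrase 2); the antecedent is mm. 39–41.

measures 39–41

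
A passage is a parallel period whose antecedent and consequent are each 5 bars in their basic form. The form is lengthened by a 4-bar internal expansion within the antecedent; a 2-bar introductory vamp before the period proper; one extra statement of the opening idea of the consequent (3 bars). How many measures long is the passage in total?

19 measures

Basic parallel period: 5 + 5 = 10 bars.
10 (basic form) + 4 (internal expansion) + 2 (introduction) + 3 (extra statement) = 19.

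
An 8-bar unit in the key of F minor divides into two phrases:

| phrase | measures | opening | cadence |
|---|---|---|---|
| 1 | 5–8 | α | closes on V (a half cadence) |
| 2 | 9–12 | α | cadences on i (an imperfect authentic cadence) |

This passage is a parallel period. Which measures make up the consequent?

The antecedent is the phrase ending with the weaker cadence (half cadence, phrase 1) and the consequent the one ending more conclusively (imperfect authentic cadence, phrase 2); the consequent is mm. 9-12.

measures 9–12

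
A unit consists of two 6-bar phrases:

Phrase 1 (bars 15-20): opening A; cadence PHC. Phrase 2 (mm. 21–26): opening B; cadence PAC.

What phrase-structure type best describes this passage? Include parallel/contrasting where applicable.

Phrase 1 ends with a Phrygian half cadence (weaker) and phrase 2 with a perfect authentic cadence (stronger): antecedent + consequent = a period.
The two phrases open with different material (A / B), so the period is contrasting.

contrasting period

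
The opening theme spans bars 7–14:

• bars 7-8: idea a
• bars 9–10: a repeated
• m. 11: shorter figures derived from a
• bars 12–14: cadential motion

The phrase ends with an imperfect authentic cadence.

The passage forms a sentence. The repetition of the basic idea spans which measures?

The presentation of a sentence is the basic idea (mm. 7-8) plus its repetition (mm. 9-10); the repetition of the basic idea is therefore mm. 9–10.

measures 9–10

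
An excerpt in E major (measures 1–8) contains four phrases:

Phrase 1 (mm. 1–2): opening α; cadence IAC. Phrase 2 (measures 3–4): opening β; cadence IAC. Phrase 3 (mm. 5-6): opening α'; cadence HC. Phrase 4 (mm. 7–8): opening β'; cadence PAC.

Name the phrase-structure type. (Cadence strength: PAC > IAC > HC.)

parallel double period

Four phrases in two halves: the first half (measures 1–4) ends with an imperfect authentic cadence, the second (measures 5-8) with a perfect authentic cadence — a large antecedent–consequent pair, i.e. a double period.
Phrase 3 begins with the same material as phrase 1, making it parallel.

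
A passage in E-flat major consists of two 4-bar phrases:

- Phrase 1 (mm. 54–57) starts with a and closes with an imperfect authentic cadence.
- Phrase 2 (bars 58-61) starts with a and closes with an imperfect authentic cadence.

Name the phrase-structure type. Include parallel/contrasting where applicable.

repeated phrase

Both phrases have the same opening (a) and the same cadence (imperfect authentic cadence): the second is a restatement, not a consequent, so this is a repeated phrase rather than a period.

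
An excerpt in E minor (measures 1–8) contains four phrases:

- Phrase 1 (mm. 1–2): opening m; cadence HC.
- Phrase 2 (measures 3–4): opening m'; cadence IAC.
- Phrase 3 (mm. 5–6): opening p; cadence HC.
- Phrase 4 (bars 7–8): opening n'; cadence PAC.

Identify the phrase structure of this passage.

contrasting double period

Four phrases in two halves: the first half (mm. 1–4) ends with an imperfect authentic cadence, the second (mm. 5–8) with a perfect authentic cadence — a large antecedent–consequent pair, i.e. a double period.
Phrase 3 begins with different material from phrase 1, making it contrasting.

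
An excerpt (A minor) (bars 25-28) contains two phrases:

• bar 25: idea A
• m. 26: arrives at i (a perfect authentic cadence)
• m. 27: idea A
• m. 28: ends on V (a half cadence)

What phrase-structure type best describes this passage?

The second phrase closes with a half cadence, which is not stronger than the first phrase's perfect authentic cadence; without a weak→strong cadential pair there is no antecedent–consequent relationship, so this is a phrase group rather than a period.

phrase group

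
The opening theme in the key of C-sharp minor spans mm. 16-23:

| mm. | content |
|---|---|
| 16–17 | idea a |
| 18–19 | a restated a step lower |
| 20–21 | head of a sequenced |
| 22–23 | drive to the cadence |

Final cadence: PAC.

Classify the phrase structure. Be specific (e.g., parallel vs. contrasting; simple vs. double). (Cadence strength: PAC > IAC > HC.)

sentence

Basic idea (measures 16–17) + its repetition (bars 18–19) form the presentation; fragmentation and cadence (mm. 20-23) form the continuation — the 8-bar whole is a sentence.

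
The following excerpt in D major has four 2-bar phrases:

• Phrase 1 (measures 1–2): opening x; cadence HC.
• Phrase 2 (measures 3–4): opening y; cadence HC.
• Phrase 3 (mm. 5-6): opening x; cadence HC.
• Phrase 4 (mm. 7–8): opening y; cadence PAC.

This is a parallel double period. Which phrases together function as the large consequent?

phrases 3 and 4

In a double period the first pair of phrases (ending half cadence) is the large antecedent and the second pair (ending perfect authentic cadence) is the large consequent; the consequent is phrases 3 and 4.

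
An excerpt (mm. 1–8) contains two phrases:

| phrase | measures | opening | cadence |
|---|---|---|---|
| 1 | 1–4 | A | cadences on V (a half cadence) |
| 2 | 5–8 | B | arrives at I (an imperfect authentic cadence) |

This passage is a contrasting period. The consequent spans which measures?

measures 5–8

The antecedent is the phrase ending with the weaker cadence (half cadence, phrase 1) and the consequent the one ending more conclusively (imperfect authentic cadence, phrase 2); the consequent is measures 5–8.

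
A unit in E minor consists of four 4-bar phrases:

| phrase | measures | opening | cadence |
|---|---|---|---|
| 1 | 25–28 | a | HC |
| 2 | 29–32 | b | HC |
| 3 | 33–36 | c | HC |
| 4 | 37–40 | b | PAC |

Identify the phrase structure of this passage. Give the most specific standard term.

Four phrases in two halves: the first half (measures 25–32) ends with a half cadence, the second (mm. 33–40) with a perfect authentic cadence — a large antecedent–consequent pair, i.e. a double period.
Phrase 3 begins with different material from phrase 1, making it contrasting.

contrasting double period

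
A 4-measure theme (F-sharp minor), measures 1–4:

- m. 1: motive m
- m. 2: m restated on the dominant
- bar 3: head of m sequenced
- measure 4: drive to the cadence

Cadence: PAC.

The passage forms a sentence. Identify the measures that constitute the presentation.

measures 1–2

The presentation of a sentence is the basic idea (m. 1) plus its repetition (bar 2); the presentation is therefore mm. 1–2.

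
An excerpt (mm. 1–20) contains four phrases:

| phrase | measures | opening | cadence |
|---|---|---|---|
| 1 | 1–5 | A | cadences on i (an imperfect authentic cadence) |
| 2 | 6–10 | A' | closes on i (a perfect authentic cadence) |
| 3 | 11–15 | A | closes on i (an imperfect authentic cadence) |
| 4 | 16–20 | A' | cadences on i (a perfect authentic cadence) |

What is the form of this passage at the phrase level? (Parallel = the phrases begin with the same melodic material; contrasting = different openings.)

The cadence pattern IAC–PAC–IAC–PAC is weak–strong twice, and phrases 3–4 restate phrases 1–2: a period heard twice, not a double period (which would end weakly at phrase 2).

repeated period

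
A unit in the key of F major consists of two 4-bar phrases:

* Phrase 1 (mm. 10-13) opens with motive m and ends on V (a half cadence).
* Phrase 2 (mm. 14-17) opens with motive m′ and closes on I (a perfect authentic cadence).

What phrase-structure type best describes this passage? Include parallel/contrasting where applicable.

Phrase 1 ends with a half cadence (weaker) and phrase 2 with a perfect authentic cadence (stronger): antecedent + consequent = a period.
The two phrases open with the same material (m / m′), so the period is parallel.

parallel period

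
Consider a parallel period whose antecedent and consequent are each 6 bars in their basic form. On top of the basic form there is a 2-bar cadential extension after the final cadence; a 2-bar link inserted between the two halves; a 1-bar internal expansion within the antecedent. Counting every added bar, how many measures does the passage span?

Basic parallel period: 6 + 6 = 12 bars.
12 (basic form) + 2 (cadential extension) + 2 (link) + 1 (internal expansion) = 17.

17 measures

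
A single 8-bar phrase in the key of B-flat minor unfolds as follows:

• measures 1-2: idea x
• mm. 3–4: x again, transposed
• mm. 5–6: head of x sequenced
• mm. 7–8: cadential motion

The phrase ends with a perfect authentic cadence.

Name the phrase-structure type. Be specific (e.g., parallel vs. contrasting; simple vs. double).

sentence

Basic idea (bars 1-2) + its repetition (mm. 3–4) form the presentation; fragmentation and cadence (mm. 5–8) form the continuation — the 8-bar whole is a sentence.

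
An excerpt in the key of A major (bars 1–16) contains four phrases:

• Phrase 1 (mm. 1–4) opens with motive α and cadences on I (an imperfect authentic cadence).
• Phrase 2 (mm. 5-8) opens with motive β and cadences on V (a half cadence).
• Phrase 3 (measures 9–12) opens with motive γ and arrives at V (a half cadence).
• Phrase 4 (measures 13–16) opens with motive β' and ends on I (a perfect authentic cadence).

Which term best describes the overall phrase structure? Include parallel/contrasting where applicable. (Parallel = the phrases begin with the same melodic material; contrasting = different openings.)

Four phrases in two halves: the first half (mm. 1–8) ends with a half cadence, the second (mm. 9-16) with a perfect authentic cadence — a large antecedent–consequent pair, i.e. a double period.
Phrase 3 begins with different material from phrase 1, making it contrasting.

contrasting double period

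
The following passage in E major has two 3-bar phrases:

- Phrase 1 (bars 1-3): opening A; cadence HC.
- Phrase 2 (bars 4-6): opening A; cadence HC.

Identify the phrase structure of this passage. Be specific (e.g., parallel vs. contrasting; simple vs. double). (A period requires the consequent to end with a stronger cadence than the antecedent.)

repeated phrase

Both phrases have the same opening (A) and the same cadence (half cadence): the second is a restatement, not a consequent, so this is a repeated phrase rather than a period.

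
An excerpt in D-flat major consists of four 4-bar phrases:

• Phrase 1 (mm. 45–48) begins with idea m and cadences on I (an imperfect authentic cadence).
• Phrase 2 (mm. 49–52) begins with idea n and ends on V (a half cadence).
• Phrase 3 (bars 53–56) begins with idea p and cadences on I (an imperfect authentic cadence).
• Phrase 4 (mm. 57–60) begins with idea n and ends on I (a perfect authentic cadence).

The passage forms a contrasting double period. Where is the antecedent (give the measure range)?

In a double period the four phrases pair into a large antecedent (phrases 1–2, ending half cadence) and a large consequent (phrases 3–4, ending perfect authentic cadence). The antecedent spans mm. 45-52.

measures 45–52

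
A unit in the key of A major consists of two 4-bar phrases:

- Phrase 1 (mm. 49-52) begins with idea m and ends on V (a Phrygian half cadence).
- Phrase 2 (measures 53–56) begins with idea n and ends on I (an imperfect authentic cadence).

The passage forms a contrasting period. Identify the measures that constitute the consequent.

measures 53–56

The antecedent is the phrase ending with the weaker cadence (Phrygian half cadence, phrase 1) and the consequent the one ending more conclusively (imperfect authentic cadence, phrase 2); the consequent is measures 53-56.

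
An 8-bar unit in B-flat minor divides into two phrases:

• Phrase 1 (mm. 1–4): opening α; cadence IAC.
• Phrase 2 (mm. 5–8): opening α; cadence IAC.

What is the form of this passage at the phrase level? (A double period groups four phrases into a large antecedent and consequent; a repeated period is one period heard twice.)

repeated phrase

Both phrases have the same opening (α) and the same cadence (imperfect authentic cadence): the second is a restatement, not a consequent, so this is a repeated phrase rather than a period.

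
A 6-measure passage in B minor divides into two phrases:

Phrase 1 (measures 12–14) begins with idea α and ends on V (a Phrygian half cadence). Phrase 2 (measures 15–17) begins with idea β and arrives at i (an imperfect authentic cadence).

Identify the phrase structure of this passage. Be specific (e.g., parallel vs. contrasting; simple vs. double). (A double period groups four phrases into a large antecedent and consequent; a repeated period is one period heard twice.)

Phrase 1 ends with a Phrygian half cadence (weaker) and phrase 2 with an imperfect authentic cadence (stronger): antecedent + consequent = a period.
The two phrases open with different material (α / β), so the period is contrasting.

contrasting period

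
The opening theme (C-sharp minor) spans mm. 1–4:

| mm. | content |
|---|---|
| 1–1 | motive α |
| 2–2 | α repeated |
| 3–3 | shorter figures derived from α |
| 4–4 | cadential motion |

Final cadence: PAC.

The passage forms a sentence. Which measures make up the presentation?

The presentation of a sentence is the basic idea (m. 1) plus its repetition (measure 2); the presentation is therefore mm. 1-2.

measures 1–2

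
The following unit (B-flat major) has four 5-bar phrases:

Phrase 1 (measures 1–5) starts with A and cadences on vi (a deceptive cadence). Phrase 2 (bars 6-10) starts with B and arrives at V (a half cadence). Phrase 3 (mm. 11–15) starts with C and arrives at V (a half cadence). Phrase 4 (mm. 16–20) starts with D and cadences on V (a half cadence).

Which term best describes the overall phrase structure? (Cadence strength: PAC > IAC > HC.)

phrase group

Phrase 4 ends with a half cadence, no stronger than phrase 2's half cadence, so the four phrases do not form a double period; nor do phrases 3–4 duplicate 1–2, so it is not a repeated period. With no phrase reaching a conclusive cadence, the passage is a phrase group.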